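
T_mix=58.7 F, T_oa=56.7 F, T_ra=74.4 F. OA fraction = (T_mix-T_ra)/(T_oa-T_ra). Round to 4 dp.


frac = (58.7 - 74.4) / (56.7 - 74.4) = 0.8870

0.8870


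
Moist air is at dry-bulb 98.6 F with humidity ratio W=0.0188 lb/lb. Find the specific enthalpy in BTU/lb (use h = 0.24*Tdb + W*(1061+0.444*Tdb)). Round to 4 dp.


h = 0.24*98.6 + 0.0188*(1061+0.444*98.6) = 44.4338 BTU/lb

44.4338 BTU/lb


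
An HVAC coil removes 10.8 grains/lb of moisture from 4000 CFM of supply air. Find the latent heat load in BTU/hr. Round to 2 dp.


Q = 0.68 * 4000 * 10.8 = 29376.00 BTU/hr

29376.00 BTU/hr


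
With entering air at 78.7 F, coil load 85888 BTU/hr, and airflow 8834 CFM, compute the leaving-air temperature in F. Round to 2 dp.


dT = 85888/(1.08*8834) = 9.0023
T_leave = 78.7 - 9.0023 = 69.70 F

69.70 F


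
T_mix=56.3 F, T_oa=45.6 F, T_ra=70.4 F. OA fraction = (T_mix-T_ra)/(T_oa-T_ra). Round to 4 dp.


frac = (56.3 - 70.4) / (45.6 - 70.4) = 0.5685

0.5685


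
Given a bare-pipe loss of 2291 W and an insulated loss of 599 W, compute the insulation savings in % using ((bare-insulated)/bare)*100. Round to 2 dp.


Savings = ((2291-599)/2291)*100 = 73.85 %

73.85 %


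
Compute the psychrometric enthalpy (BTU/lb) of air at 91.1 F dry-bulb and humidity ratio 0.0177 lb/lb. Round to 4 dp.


h = 0.24*91.1 + 0.0177*(1061+0.444*91.1) = 41.3596 BTU/lb

41.3596 BTU/lb


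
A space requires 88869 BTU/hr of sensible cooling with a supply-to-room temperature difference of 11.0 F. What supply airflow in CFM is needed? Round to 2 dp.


CFM = 88869 / (1.08 * 11.0) = 7480.56

7480.56 CFM


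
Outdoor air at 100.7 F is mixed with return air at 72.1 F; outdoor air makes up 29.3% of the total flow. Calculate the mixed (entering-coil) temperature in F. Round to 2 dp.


T_mix = 72.1 + (29.3/100)*(100.7-72.1) = 80.48 F

80.48 F


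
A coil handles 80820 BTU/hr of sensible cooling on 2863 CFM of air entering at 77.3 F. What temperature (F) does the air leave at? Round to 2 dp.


dT = 80820/(1.08*2863) = 26.1381
T_leave = 77.3 - 26.1381 = 51.16 F

51.16 F


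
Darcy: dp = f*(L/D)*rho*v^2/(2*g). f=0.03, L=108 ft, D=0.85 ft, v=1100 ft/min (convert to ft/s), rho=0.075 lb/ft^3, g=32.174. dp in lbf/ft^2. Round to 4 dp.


v_fps = 1100/60 = 18.3333 ft/s
dp = 0.03*(108/0.85)*0.075*18.3333^2/(2*32.174) = 1.4933 lbf/ft^2

1.4933 lbf/ft^2


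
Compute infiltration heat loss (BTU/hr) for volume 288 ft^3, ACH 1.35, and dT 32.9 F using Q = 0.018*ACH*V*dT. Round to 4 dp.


Q = 0.018 * 1.35 * 288 * 32.9 = 230.2474 BTU/hr

230.2474 BTU/hr


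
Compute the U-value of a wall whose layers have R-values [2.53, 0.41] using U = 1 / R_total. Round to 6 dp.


R_total = 2.53 + 0.41 = 2.94
U = 1/2.94 = 0.340136

0.340136


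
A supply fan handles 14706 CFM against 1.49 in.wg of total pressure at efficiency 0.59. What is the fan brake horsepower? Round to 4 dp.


BHP = 14706 * 1.49 / (6356 * 0.59) = 5.8431 hp

5.8431 hp


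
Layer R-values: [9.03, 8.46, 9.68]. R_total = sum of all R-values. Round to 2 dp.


R_total = 9.03 + 8.46 + 9.68 = 27.17

27.17


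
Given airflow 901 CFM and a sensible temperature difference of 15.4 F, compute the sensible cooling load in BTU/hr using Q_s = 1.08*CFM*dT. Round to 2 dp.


Q = 1.08 * 901 * 15.4 = 14985.43 BTU/hr

14985.43 BTU/hr


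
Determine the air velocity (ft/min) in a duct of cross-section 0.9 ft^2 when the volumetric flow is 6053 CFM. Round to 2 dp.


V = 6053 / 0.9 = 6725.56 ft/min

6725.56 ft/min


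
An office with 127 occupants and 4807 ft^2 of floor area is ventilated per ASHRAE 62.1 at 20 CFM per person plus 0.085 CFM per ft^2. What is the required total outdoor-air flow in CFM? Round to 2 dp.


Total = 127*20 + 4807*0.085 = 2948.60 CFM

2948.60 CFM


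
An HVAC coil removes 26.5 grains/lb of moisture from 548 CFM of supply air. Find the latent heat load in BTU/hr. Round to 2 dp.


Q = 0.68 * 548 * 26.5 = 9874.96 BTU/hr

9874.96 BTU/hr


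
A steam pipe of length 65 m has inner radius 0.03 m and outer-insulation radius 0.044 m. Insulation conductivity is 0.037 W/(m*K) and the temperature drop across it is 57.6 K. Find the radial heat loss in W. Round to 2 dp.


Q = 2*pi*0.037*65*57.6/ln(0.044/0.03) = 2272.62 W

2272.62 W


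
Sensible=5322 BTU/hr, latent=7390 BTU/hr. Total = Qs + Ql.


Qt = 5322 + 7390 = 12712 BTU/hr

12712 BTU/hr


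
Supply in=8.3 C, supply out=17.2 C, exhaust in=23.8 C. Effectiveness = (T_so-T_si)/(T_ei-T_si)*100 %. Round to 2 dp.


eff = (17.2-8.3)/(23.8-8.3)*100 = 57.42 %

57.42 %


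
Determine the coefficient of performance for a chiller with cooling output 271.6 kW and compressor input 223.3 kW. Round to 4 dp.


COP = 271.6 / 223.3 = 1.2163

1.2163


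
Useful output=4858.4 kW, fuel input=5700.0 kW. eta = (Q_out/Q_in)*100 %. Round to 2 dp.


eta = (4858.4/5700.0)*100 = 85.24 %

85.24 %


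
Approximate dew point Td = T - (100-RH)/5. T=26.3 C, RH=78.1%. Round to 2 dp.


Td = 26.3 - (100-78.1)/5 = 21.92 C

21.92 C


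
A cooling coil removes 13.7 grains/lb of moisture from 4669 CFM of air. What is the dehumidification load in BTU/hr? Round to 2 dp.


Q = 0.68 * 4669 * 13.7 = 43496.40 BTU/hr

43496.40 BTU/hr


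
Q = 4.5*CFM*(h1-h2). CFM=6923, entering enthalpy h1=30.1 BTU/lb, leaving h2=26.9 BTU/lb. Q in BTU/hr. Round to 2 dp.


Q = 4.5 * 6923 * (30.1 - 26.9) = 99691.20 BTU/hr

99691.20 BTU/hr


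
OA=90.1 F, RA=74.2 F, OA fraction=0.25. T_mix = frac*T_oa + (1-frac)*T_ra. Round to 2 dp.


T_mix = 0.25*90.1 + 0.75*74.2 = 78.18 F

78.18 F


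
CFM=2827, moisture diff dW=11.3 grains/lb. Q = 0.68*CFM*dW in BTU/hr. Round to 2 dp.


Q = 0.68 * 2827 * 11.3 = 21722.67 BTU/hr

21722.67 BTU/hr


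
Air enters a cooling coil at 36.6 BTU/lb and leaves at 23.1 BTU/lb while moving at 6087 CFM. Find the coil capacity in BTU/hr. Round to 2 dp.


Q = 4.5 * 6087 * (36.6 - 23.1) = 369785.25 BTU/hr

369785.25 BTU/hr


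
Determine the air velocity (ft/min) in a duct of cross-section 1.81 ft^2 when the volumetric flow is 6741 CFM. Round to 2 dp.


V = 6741 / 1.81 = 3724.31 ft/min

3724.31 ft/min


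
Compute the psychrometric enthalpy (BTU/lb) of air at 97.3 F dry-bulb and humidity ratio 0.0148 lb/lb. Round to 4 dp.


h = 0.24*97.3 + 0.0148*(1061+0.444*97.3) = 39.6942 BTU/lb

39.6942 BTU/lb


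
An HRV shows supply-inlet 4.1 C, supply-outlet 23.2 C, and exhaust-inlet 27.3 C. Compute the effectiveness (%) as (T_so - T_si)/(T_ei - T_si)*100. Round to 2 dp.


eff = (23.2-4.1)/(27.3-4.1)*100 = 82.33 %

82.33 %


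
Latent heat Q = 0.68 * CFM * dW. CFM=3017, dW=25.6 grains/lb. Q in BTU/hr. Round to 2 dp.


Q = 0.68 * 3017 * 25.6 = 52519.94 BTU/hr

52519.94 BTU/hr


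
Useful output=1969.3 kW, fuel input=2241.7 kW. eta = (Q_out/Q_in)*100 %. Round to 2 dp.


eta = (1969.3/2241.7)*100 = 87.85 %

87.85 %


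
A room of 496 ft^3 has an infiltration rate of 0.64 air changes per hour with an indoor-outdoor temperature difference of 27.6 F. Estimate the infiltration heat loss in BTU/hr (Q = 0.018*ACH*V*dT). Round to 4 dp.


Q = 0.018 * 0.64 * 496 * 27.6 = 157.7042 BTU/hr

157.7042 BTU/hr


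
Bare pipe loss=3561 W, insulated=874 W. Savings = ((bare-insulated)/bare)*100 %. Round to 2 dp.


Savings = ((3561-874)/3561)*100 = 75.46 %

75.46 %


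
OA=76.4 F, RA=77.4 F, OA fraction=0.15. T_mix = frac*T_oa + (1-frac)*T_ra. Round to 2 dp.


T_mix = 0.15*76.4 + 0.85*77.4 = 77.25 F

77.25 F


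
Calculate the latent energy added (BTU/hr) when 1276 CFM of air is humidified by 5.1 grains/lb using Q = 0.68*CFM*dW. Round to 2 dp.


Q = 0.68 * 1276 * 5.1 = 4425.17 BTU/hr

4425.17 BTU/hr


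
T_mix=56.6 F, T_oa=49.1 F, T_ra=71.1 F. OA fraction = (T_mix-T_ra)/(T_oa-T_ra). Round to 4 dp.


frac = (56.6 - 71.1) / (49.1 - 71.1) = 0.6591

0.6591


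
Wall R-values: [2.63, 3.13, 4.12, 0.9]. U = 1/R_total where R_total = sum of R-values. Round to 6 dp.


R_total = 2.63 + 3.13 + 4.12 + 0.9 = 10.78
U = 1/10.78 = 0.092764

0.092764


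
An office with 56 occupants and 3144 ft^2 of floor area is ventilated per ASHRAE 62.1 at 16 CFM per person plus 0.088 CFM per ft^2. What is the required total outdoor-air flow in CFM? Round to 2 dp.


Total = 56*16 + 3144*0.088 = 1172.67 CFM

1172.67 CFM


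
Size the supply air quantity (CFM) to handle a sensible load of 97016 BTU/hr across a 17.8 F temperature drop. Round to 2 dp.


CFM = 97016 / (1.08 * 17.8) = 5046.61

5046.61 CFM


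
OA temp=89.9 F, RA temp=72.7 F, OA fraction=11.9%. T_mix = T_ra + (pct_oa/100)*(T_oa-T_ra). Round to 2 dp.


T_mix = 72.7 + (11.9/100)*(89.9-72.7) = 74.75 F

74.75 F


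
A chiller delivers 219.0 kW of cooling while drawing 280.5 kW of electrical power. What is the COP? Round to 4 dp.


COP = 219.0 / 280.5 = 0.7807

0.7807


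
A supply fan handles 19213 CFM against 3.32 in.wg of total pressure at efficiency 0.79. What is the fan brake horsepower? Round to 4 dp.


BHP = 19213 * 3.32 / (6356 * 0.79) = 12.7035 hp

12.7035 hp


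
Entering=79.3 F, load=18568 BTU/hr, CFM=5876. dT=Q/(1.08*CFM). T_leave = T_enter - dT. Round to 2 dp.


dT = 18568/(1.08*5876) = 2.9259
T_leave = 79.3 - 2.9259 = 76.37 F

76.37 F


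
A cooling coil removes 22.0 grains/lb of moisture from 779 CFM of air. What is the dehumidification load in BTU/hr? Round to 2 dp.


Q = 0.68 * 779 * 22.0 = 11653.84 BTU/hr

11653.84 BTU/hr


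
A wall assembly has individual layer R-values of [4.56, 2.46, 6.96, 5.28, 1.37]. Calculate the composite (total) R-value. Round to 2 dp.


R_total = 4.56 + 2.46 + 6.96 + 5.28 + 1.37 = 20.63

20.63


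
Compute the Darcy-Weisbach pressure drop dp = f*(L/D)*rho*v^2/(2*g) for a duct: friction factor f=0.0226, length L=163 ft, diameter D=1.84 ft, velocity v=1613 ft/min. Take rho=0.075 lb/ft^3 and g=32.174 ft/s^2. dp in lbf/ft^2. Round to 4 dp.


v_fps = 1613/60 = 26.8833 ft/s
dp = 0.0226*(163/1.84)*0.075*26.8833^2/(2*32.174) = 1.6864 lbf/ft^2

1.6864 lbf/ft^2


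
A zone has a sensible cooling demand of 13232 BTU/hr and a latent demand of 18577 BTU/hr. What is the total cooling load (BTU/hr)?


Qt = 13232 + 18577 = 31809 BTU/hr

31809 BTU/hr


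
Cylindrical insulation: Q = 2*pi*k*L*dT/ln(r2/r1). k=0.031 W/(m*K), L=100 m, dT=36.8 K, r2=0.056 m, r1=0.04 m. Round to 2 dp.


Q = 2*pi*0.031*100*36.8/ln(0.056/0.04) = 2130.30 W

2130.30 W


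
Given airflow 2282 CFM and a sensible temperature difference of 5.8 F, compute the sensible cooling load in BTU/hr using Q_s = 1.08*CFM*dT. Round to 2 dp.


Q = 1.08 * 2282 * 5.8 = 14294.45 BTU/hr

14294.45 BTU/hr


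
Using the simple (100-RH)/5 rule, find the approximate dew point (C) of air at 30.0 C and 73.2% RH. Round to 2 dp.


Td = 30.0 - (100-73.2)/5 = 24.64 C

24.64 C


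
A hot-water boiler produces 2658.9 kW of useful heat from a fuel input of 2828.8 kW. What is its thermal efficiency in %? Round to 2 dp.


eta = (2658.9/2828.8)*100 = 93.99 %

93.99 %


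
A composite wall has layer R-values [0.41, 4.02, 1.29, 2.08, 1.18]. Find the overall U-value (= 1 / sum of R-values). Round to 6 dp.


R_total = 0.41 + 4.02 + 1.29 + 2.08 + 1.18 = 8.98
U = 1/8.98 = 0.111359

0.111359


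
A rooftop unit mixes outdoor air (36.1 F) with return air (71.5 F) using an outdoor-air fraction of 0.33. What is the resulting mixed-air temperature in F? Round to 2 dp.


T_mix = 0.33*36.1 + 0.67*71.5 = 59.82 F

59.82 F


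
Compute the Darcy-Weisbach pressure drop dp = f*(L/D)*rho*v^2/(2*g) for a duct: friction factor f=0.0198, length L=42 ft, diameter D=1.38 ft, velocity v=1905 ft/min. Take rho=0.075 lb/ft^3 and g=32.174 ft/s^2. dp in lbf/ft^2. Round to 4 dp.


v_fps = 1905/60 = 31.75 ft/s
dp = 0.0198*(42/1.38)*0.075*31.75^2/(2*32.174) = 0.7080 lbf/ft^2

0.7080 lbf/ft^2


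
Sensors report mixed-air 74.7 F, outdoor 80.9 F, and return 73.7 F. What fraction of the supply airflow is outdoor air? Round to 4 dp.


frac = (74.7 - 73.7) / (80.9 - 73.7) = 0.1389

0.1389


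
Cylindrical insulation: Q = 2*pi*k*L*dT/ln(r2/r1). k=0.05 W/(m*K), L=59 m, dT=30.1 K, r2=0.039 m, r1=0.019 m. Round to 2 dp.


Q = 2*pi*0.05*59*30.1/ln(0.039/0.019) = 775.83 W

775.83 W


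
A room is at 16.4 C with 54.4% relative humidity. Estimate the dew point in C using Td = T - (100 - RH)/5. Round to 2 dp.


Td = 16.4 - (100-54.4)/5 = 7.28 C

7.28 C


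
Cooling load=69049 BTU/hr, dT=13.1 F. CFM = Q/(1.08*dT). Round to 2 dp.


CFM = 69049 / (1.08 * 13.1) = 4880.48

4880.48 CFM


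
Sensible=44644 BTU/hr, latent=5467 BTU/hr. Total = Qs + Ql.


Qt = 44644 + 5467 = 50111 BTU/hr

50111 BTU/hr


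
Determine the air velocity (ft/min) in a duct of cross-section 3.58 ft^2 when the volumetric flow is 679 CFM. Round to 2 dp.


V = 679 / 3.58 = 189.66 ft/min

189.66 ft/min


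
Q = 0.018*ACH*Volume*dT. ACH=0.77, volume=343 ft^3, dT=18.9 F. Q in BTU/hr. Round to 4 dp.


Q = 0.018 * 0.77 * 343 * 18.9 = 89.8502 BTU/hr

89.8502 BTU/hr


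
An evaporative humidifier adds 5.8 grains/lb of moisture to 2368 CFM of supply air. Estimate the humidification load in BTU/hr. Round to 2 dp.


Q = 0.68 * 2368 * 5.8 = 9339.39 BTU/hr

9339.39 BTU/hr


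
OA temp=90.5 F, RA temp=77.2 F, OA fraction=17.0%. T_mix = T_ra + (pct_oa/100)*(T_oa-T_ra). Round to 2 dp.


T_mix = 77.2 + (17.0/100)*(90.5-77.2) = 79.46 F

79.46 F


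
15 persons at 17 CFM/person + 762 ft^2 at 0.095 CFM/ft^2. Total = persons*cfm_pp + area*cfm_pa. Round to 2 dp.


Total = 15*17 + 762*0.095 = 327.39 CFM

327.39 CFM


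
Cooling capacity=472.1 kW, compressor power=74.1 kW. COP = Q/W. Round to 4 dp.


COP = 472.1 / 74.1 = 6.3711

6.3711


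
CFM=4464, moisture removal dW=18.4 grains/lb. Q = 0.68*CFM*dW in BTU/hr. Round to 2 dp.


Q = 0.68 * 4464 * 18.4 = 55853.57 BTU/hr

55853.57 BTU/hr


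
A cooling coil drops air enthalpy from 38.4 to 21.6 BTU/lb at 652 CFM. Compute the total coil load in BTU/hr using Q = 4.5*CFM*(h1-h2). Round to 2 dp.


Q = 4.5 * 652 * (38.4 - 21.6) = 49291.20 BTU/hr

49291.20 BTU/hr


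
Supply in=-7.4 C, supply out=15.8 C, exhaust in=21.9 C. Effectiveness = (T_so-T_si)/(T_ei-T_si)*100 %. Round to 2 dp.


eff = (15.8-(-7.4))/(21.9-(-7.4))*100 = 79.18 %

79.18 %


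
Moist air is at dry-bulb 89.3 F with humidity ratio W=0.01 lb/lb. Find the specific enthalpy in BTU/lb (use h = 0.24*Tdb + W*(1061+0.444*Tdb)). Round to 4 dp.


h = 0.24*89.3 + 0.01*(1061+0.444*89.3) = 32.4385 BTU/lb

32.4385 BTU/lb


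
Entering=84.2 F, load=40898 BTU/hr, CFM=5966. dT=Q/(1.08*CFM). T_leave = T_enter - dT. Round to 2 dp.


dT = 40898/(1.08*5966) = 6.3474
T_leave = 84.2 - 6.3474 = 77.85 F

77.85 F


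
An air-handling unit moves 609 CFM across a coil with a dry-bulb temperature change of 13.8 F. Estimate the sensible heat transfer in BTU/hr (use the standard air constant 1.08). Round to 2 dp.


Q = 1.08 * 609 * 13.8 = 9076.54 BTU/hr

9076.54 BTU/hr


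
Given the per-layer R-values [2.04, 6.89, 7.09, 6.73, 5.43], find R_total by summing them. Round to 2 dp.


R_total = 2.04 + 6.89 + 7.09 + 6.73 + 5.43 = 28.18

28.18


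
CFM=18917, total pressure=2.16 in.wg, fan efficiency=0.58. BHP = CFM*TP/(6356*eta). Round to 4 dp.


BHP = 18917 * 2.16 / (6356 * 0.58) = 11.0839 hp

11.0839 hp


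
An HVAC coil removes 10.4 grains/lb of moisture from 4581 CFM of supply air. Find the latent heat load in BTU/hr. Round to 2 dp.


Q = 0.68 * 4581 * 10.4 = 32396.83 BTU/hr

32396.83 BTU/hr


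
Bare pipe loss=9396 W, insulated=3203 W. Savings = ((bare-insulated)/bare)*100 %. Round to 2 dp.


Savings = ((9396-3203)/9396)*100 = 65.91 %

65.91 %


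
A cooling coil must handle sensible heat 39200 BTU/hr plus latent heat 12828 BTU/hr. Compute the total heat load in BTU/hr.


Qt = 39200 + 12828 = 52028 BTU/hr

52028 BTU/hr


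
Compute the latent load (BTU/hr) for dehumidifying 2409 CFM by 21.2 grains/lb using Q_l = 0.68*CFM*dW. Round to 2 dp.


Q = 0.68 * 2409 * 21.2 = 34728.14 BTU/hr

34728.14 BTU/hr


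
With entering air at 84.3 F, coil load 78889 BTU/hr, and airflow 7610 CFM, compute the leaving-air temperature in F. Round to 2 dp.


dT = 78889/(1.08*7610) = 9.5986
T_leave = 84.3 - 9.5986 = 74.70 F

74.70 F


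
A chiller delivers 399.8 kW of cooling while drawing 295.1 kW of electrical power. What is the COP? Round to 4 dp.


COP = 399.8 / 295.1 = 1.3548

1.3548


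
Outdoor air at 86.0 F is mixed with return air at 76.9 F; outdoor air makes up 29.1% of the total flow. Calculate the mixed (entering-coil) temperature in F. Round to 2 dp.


T_mix = 76.9 + (29.1/100)*(86.0-76.9) = 79.55 F

79.55 F


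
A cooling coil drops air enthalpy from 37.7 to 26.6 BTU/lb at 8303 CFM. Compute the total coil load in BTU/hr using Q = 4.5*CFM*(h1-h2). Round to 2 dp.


Q = 4.5 * 8303 * (37.7 - 26.6) = 414734.85 BTU/hr

414734.85 BTU/hr


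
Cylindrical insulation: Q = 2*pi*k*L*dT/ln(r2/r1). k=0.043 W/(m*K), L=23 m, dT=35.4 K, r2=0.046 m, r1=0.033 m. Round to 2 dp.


Q = 2*pi*0.043*23*35.4/ln(0.046/0.033) = 662.32 W

662.32 W


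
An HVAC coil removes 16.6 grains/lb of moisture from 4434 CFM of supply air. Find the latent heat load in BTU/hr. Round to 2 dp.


Q = 0.68 * 4434 * 16.6 = 50050.99 BTU/hr

50050.99 BTU/hr


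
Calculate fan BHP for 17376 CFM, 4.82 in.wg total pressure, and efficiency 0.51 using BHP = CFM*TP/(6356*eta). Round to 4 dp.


BHP = 17376 * 4.82 / (6356 * 0.51) = 25.8370 hp

25.8370 hp


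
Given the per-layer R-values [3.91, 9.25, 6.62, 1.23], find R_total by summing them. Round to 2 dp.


R_total = 3.91 + 9.25 + 6.62 + 1.23 = 21.01

21.01


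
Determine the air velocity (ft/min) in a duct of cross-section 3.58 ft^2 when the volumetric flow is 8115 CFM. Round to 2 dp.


V = 8115 / 3.58 = 2266.76 ft/min

2266.76 ft/min


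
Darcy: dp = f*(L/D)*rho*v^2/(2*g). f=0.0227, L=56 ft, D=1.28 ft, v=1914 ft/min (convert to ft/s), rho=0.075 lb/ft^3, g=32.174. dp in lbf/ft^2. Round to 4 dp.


v_fps = 1914/60 = 31.9 ft/s
dp = 0.0227*(56/1.28)*0.075*31.9^2/(2*32.174) = 1.1779 lbf/ft^2

1.1779 lbf/ft^2


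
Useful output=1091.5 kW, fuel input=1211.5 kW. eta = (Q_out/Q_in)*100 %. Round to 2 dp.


eta = (1091.5/1211.5)*100 = 90.09 %

90.09 %


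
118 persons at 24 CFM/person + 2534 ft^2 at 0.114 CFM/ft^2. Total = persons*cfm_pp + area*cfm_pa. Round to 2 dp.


Total = 118*24 + 2534*0.114 = 3120.88 CFM

3120.88 CFM


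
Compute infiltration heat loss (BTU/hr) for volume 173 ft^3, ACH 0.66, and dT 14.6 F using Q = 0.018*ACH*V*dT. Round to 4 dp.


Q = 0.018 * 0.66 * 173 * 14.6 = 30.0065 BTU/hr

30.0065 BTU/hr


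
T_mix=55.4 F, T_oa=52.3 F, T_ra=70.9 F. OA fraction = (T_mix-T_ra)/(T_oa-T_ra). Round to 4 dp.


frac = (55.4 - 70.9) / (52.3 - 70.9) = 0.8333

0.8333


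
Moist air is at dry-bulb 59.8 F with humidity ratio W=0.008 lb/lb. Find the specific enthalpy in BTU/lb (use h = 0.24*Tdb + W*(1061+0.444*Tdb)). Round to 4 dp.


h = 0.24*59.8 + 0.008*(1061+0.444*59.8) = 23.0524 BTU/lb

23.0524 BTU/lb


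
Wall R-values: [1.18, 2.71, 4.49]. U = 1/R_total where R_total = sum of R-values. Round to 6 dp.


R_total = 1.18 + 2.71 + 4.49 = 8.38
U = 1/8.38 = 0.119332

0.119332


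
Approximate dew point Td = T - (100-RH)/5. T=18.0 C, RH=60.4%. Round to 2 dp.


Td = 18.0 - (100-60.4)/5 = 10.08 C

10.08 C


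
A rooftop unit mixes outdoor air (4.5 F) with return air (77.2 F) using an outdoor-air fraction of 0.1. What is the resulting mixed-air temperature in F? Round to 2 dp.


T_mix = 0.1*4.5 + 0.9*77.2 = 69.93 F

69.93 F


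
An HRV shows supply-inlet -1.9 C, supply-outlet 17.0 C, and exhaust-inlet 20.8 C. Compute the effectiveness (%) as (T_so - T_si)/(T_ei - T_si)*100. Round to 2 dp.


eff = (17.0-(-1.9))/(20.8-(-1.9))*100 = 83.26 %

83.26 %


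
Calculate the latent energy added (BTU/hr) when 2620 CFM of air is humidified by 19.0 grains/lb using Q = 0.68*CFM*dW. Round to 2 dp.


Q = 0.68 * 2620 * 19.0 = 33850.40 BTU/hr

33850.40 BTU/hr


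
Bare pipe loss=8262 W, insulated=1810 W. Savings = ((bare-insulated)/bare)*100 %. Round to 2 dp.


Savings = ((8262-1810)/8262)*100 = 78.09 %

78.09 %


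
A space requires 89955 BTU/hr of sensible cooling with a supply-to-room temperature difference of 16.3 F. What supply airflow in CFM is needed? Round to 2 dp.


CFM = 89955 / (1.08 * 16.3) = 5109.92

5109.92 CFM


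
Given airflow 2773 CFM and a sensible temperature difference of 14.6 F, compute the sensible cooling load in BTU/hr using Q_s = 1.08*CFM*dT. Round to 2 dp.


Q = 1.08 * 2773 * 14.6 = 43724.66 BTU/hr

43724.66 BTU/hr


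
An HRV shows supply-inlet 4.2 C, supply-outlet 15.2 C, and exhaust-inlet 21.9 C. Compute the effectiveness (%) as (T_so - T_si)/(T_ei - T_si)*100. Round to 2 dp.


eff = (15.2-4.2)/(21.9-4.2)*100 = 62.15 %

62.15 %


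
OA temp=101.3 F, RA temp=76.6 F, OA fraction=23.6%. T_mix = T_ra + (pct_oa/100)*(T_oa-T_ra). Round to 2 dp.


T_mix = 76.6 + (23.6/100)*(101.3-76.6) = 82.43 F

82.43 F


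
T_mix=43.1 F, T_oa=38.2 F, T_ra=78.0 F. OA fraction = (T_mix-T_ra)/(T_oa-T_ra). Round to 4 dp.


frac = (43.1 - 78.0) / (38.2 - 78.0) = 0.8769

0.8769


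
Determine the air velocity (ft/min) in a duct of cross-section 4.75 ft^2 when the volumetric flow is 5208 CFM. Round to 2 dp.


V = 5208 / 4.75 = 1096.42 ft/min

1096.42 ft/min


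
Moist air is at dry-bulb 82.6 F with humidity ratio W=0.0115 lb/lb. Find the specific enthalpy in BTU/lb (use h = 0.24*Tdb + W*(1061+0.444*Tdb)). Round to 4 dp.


h = 0.24*82.6 + 0.0115*(1061+0.444*82.6) = 32.4473 BTU/lb

32.4473 BTU/lb


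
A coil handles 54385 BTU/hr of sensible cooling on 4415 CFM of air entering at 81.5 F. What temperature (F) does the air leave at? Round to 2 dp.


dT = 54385/(1.08*4415) = 11.4058
T_leave = 81.5 - 11.4058 = 70.09 F

70.09 F


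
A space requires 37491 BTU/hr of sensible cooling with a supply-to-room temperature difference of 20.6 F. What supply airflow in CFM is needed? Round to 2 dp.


CFM = 37491 / (1.08 * 20.6) = 1685.14

1685.14 CFM


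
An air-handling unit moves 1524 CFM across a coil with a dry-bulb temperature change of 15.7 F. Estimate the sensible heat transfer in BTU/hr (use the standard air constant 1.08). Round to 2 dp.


Q = 1.08 * 1524 * 15.7 = 25840.94 BTU/hr

25840.94 BTU/hr


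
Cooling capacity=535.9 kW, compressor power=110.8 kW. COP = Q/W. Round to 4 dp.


COP = 535.9 / 110.8 = 4.8366

4.8366


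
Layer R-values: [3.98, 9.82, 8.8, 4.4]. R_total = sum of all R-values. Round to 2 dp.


R_total = 3.98 + 9.82 + 8.8 + 4.4 = 27.00

27.00


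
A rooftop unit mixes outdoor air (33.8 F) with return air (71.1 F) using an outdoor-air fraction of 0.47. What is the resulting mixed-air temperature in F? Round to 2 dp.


T_mix = 0.47*33.8 + 0.53*71.1 = 53.57 F

53.57 F


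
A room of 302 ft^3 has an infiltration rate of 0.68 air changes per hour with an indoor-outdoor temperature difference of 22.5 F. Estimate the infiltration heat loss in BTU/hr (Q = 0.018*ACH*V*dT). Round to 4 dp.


Q = 0.018 * 0.68 * 302 * 22.5 = 83.1708 BTU/hr

83.1708 BTU/hr


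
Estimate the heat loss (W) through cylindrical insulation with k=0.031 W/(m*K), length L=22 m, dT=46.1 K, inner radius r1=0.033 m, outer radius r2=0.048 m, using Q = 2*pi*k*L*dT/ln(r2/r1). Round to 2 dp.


Q = 2*pi*0.031*22*46.1/ln(0.048/0.033) = 527.22 W

527.22 W


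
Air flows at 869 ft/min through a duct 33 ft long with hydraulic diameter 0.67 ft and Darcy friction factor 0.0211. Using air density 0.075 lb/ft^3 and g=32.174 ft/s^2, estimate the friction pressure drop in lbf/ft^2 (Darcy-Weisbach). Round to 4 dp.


v_fps = 869/60 = 14.4833 ft/s
dp = 0.0211*(33/0.67)*0.075*14.4833^2/(2*32.174) = 0.2541 lbf/ft^2

0.2541 lbf/ft^2


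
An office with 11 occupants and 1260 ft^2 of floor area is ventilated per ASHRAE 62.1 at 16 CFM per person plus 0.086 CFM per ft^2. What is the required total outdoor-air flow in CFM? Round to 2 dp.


Total = 11*16 + 1260*0.086 = 284.36 CFM

284.36 CFM


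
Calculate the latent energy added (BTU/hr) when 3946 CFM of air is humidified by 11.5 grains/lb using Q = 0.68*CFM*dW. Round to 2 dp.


Q = 0.68 * 3946 * 11.5 = 30857.72 BTU/hr

30857.72 BTU/hr


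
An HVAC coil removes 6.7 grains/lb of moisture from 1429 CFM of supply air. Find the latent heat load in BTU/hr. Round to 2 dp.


Q = 0.68 * 1429 * 6.7 = 6510.52 BTU/hr

6510.52 BTU/hr


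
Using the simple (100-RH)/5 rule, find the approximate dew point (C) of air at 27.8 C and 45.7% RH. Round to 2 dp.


Td = 27.8 - (100-45.7)/5 = 16.94 C

16.94 C


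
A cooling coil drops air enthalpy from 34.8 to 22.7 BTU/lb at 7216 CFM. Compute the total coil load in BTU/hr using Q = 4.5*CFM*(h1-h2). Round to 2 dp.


Q = 4.5 * 7216 * (34.8 - 22.7) = 392911.20 BTU/hr

392911.20 BTU/hr


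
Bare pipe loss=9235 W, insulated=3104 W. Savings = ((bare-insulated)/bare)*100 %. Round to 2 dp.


Savings = ((9235-3104)/9235)*100 = 66.39 %

66.39 %


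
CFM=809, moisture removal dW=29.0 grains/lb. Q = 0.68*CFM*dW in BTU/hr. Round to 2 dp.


Q = 0.68 * 809 * 29.0 = 15953.48 BTU/hr

15953.48 BTU/hr


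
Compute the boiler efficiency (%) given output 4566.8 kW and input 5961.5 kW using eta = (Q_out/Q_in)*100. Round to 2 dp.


eta = (4566.8/5961.5)*100 = 76.60 %

76.60 %


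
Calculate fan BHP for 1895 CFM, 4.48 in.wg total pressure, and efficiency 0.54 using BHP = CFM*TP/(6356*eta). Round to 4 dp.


BHP = 1895 * 4.48 / (6356 * 0.54) = 2.4735 hp

2.4735 hp


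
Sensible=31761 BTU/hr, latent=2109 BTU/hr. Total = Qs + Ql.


Qt = 31761 + 2109 = 33870 BTU/hr

33870 BTU/hr


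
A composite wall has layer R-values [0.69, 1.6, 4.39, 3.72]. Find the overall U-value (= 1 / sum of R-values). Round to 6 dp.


R_total = 0.69 + 1.6 + 4.39 + 3.72 = 10.40
U = 1/10.40 = 0.096154

0.096154


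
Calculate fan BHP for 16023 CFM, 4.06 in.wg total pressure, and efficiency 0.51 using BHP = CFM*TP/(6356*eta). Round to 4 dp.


BHP = 16023 * 4.06 / (6356 * 0.51) = 20.0685 hp

20.0685 hp


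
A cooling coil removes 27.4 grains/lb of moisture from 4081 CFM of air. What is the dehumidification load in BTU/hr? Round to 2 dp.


Q = 0.68 * 4081 * 27.4 = 76037.19 BTU/hr

76037.19 BTU/hr


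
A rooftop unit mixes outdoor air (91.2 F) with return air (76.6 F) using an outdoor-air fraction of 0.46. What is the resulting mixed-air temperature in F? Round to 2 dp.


T_mix = 0.46*91.2 + 0.54*76.6 = 83.32 F

83.32 F


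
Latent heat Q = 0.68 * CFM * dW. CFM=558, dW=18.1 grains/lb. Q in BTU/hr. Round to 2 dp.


Q = 0.68 * 558 * 18.1 = 6867.86 BTU/hr

6867.86 BTU/hr


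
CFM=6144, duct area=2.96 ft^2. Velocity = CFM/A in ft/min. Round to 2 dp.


V = 6144 / 2.96 = 2075.68 ft/min

2075.68 ft/min


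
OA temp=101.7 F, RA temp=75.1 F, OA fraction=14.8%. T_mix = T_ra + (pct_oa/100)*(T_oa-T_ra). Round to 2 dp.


T_mix = 75.1 + (14.8/100)*(101.7-75.1) = 79.04 F

79.04 F


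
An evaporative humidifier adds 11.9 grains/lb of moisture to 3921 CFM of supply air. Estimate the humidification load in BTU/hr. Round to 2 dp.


Q = 0.68 * 3921 * 11.9 = 31728.73 BTU/hr

31728.73 BTU/hr


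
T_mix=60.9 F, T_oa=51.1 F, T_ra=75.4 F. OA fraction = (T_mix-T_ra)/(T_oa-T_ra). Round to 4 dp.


frac = (60.9 - 75.4) / (51.1 - 75.4) = 0.5967

0.5967


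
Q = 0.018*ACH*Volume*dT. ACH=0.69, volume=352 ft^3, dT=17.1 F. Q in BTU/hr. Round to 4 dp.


Q = 0.018 * 0.69 * 352 * 17.1 = 74.7585 BTU/hr

74.7585 BTU/hr


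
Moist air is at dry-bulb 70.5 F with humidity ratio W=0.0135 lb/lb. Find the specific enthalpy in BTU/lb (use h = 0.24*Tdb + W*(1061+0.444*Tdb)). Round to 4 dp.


h = 0.24*70.5 + 0.0135*(1061+0.444*70.5) = 31.6661 BTU/lb

31.6661 BTU/lb


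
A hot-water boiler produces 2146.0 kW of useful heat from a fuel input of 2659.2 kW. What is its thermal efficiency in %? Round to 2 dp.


eta = (2146.0/2659.2)*100 = 80.70 %

80.70 %


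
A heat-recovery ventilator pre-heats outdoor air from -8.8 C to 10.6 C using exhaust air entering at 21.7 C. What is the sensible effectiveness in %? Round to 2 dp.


eff = (10.6-(-8.8))/(21.7-(-8.8))*100 = 63.61 %

63.61 %


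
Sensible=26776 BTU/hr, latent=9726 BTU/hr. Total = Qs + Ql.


Qt = 26776 + 9726 = 36502 BTU/hr

36502 BTU/hr


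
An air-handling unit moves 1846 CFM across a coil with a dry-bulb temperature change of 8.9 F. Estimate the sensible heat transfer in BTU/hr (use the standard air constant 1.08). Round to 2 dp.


Q = 1.08 * 1846 * 8.9 = 17743.75 BTU/hr

17743.75 BTU/hr


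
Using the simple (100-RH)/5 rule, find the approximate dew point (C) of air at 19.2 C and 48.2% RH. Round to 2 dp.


Td = 19.2 - (100-48.2)/5 = 8.84 C

8.84 C


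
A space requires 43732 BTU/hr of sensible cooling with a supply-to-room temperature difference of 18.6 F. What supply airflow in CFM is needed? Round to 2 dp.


CFM = 43732 / (1.08 * 18.6) = 2177.02

2177.02 CFM


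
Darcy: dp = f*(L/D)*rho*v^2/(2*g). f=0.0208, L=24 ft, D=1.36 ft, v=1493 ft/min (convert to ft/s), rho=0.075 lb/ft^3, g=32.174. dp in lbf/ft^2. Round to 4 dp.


v_fps = 1493/60 = 24.8833 ft/s
dp = 0.0208*(24/1.36)*0.075*24.8833^2/(2*32.174) = 0.2649 lbf/ft^2

0.2649 lbf/ft^2


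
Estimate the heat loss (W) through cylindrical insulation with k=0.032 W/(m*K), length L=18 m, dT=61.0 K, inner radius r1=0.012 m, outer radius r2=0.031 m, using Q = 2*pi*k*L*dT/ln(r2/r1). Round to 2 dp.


Q = 2*pi*0.032*18*61.0/ln(0.031/0.012) = 232.61 W

232.61 W


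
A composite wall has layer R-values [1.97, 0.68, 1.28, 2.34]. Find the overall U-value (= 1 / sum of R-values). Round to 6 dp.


R_total = 1.97 + 0.68 + 1.28 + 2.34 = 6.27
U = 1/6.27 = 0.159490

0.159490


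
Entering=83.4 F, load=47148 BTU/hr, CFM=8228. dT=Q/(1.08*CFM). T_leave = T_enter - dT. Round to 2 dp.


dT = 47148/(1.08*8228) = 5.3057
T_leave = 83.4 - 5.3057 = 78.09 F

78.09 F


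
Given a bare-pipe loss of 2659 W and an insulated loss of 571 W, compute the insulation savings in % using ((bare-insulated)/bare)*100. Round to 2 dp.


Savings = ((2659-571)/2659)*100 = 78.53 %

78.53 %


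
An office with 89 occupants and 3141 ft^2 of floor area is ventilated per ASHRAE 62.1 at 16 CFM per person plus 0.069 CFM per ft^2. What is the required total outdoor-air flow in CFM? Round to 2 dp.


Total = 89*16 + 3141*0.069 = 1640.73 CFM

1640.73 CFM


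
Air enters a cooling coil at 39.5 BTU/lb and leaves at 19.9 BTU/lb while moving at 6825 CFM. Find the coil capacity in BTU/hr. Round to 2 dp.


Q = 4.5 * 6825 * (39.5 - 19.9) = 601965.00 BTU/hr

601965.00 BTU/hr


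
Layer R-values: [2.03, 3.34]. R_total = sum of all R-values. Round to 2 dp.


R_total = 2.03 + 3.34 = 5.37

5.37


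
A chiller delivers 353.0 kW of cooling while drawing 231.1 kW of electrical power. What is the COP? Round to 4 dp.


COP = 353.0 / 231.1 = 1.5275

1.5275


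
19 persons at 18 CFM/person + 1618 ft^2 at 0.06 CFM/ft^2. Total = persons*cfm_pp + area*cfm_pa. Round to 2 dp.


Total = 19*18 + 1618*0.06 = 439.08 CFM

439.08 CFM


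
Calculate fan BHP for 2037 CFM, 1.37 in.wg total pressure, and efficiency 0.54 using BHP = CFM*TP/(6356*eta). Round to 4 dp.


BHP = 2037 * 1.37 / (6356 * 0.54) = 0.8131 hp

0.8131 hp


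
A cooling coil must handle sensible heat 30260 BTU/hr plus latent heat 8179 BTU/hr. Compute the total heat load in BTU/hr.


Qt = 30260 + 8179 = 38439 BTU/hr

38439 BTU/hr


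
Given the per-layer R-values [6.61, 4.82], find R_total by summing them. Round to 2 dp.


R_total = 6.61 + 4.82 = 11.43

11.43


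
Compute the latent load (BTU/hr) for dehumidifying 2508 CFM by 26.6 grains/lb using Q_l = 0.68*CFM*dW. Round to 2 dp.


Q = 0.68 * 2508 * 26.6 = 45364.70 BTU/hr

45364.70 BTU/hr


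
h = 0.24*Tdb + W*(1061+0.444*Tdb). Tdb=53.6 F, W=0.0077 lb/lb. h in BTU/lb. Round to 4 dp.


h = 0.24*53.6 + 0.0077*(1061+0.444*53.6) = 21.2169 BTU/lb

21.2169 BTU/lb


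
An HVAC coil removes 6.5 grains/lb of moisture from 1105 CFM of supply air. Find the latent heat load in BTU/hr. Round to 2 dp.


Q = 0.68 * 1105 * 6.5 = 4884.10 BTU/hr

4884.10 BTU/hr


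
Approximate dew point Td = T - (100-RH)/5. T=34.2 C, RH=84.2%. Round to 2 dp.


Td = 34.2 - (100-84.2)/5 = 31.04 C

31.04 C


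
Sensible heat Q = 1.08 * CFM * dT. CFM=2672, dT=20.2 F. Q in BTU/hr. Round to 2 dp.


Q = 1.08 * 2672 * 20.2 = 58292.35 BTU/hr

58292.35 BTU/hr


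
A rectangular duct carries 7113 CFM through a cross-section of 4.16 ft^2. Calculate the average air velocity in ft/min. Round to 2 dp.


V = 7113 / 4.16 = 1709.86 ft/min

1709.86 ft/min


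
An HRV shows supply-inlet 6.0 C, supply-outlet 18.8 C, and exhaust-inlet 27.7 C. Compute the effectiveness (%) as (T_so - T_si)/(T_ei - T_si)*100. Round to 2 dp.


eff = (18.8-6.0)/(27.7-6.0)*100 = 58.99 %

58.99 %


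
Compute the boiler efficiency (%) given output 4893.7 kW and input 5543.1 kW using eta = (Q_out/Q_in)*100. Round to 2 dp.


eta = (4893.7/5543.1)*100 = 88.28 %

88.28 %


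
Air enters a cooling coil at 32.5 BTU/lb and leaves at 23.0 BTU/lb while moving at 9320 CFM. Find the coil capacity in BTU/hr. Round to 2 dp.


Q = 4.5 * 9320 * (32.5 - 23.0) = 398430.00 BTU/hr

398430.00 BTU/hr


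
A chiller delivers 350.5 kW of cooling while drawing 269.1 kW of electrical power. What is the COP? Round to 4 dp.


COP = 350.5 / 269.1 = 1.3025

1.3025


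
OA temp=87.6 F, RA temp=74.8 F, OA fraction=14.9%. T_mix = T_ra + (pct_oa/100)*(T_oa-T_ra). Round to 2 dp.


T_mix = 74.8 + (14.9/100)*(87.6-74.8) = 76.71 F

76.71 F


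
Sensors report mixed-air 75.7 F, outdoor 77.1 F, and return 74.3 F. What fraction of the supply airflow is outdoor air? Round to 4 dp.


frac = (75.7 - 74.3) / (77.1 - 74.3) = 0.5000

0.5000


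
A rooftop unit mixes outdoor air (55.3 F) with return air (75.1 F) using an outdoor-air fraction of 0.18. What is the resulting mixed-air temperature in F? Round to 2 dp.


T_mix = 0.18*55.3 + 0.82*75.1 = 71.54 F

71.54 F


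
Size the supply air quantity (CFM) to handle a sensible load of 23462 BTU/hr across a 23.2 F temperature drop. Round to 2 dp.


CFM = 23462 / (1.08 * 23.2) = 936.38

936.38 CFM


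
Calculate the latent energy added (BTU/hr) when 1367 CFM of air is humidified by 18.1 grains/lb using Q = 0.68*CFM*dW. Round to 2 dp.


Q = 0.68 * 1367 * 18.1 = 16825.04 BTU/hr

16825.04 BTU/hr


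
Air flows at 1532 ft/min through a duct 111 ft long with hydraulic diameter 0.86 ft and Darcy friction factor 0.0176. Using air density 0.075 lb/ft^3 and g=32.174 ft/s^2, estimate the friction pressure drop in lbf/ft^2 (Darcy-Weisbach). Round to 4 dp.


v_fps = 1532/60 = 25.5333 ft/s
dp = 0.0176*(111/0.86)*0.075*25.5333^2/(2*32.174) = 1.7261 lbf/ft^2

1.7261 lbf/ft^2


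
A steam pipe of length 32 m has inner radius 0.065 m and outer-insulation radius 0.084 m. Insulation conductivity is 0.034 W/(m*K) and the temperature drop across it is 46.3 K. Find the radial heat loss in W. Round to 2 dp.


Q = 2*pi*0.034*32*46.3/ln(0.084/0.065) = 1234.30 W

1234.30 W


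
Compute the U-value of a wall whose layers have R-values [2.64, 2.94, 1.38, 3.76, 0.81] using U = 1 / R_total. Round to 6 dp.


R_total = 2.64 + 2.94 + 1.38 + 3.76 + 0.81 = 11.53
U = 1/11.53 = 0.086730

0.086730


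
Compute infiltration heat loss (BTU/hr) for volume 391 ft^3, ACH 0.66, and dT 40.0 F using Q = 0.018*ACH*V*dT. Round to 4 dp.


Q = 0.018 * 0.66 * 391 * 40.0 = 185.8032 BTU/hr

185.8032 BTU/hr


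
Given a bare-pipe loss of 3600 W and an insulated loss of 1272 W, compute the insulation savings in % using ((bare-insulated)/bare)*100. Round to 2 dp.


Savings = ((3600-1272)/3600)*100 = 64.67 %

64.67 %


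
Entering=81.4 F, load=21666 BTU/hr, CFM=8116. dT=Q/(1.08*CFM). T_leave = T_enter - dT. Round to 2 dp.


dT = 21666/(1.08*8116) = 2.4718
T_leave = 81.4 - 2.4718 = 78.93 F

78.93 F


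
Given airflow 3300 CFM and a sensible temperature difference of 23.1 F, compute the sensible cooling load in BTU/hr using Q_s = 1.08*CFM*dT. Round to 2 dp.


Q = 1.08 * 3300 * 23.1 = 82328.40 BTU/hr

82328.40 BTU/hr


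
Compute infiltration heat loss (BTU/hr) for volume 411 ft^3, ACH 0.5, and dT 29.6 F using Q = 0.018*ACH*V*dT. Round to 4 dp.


Q = 0.018 * 0.5 * 411 * 29.6 = 109.4904 BTU/hr

109.4904 BTU/hr


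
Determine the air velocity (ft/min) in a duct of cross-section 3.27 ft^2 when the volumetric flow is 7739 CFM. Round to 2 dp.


V = 7739 / 3.27 = 2366.67 ft/min

2366.67 ft/min


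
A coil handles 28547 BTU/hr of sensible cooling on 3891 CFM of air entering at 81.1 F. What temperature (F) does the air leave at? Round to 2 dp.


dT = 28547/(1.08*3891) = 6.7932
T_leave = 81.1 - 6.7932 = 74.31 F

74.31 F


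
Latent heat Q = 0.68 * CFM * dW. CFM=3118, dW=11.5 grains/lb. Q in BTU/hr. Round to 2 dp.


Q = 0.68 * 3118 * 11.5 = 24382.76 BTU/hr

24382.76 BTU/hr


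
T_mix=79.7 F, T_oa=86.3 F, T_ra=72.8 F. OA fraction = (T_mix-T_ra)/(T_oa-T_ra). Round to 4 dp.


frac = (79.7 - 72.8) / (86.3 - 72.8) = 0.5111

0.5111


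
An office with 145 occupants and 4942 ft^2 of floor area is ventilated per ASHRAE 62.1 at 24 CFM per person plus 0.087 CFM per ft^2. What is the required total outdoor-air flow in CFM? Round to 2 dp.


Total = 145*24 + 4942*0.087 = 3909.95 CFM

3909.95 CFM


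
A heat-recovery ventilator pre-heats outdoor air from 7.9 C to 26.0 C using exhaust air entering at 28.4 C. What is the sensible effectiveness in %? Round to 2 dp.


eff = (26.0-7.9)/(28.4-7.9)*100 = 88.29 %

88.29 %


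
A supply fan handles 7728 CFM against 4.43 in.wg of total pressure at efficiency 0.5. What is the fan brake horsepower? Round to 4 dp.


BHP = 7728 * 4.43 / (6356 * 0.5) = 10.7725 hp

10.7725 hp


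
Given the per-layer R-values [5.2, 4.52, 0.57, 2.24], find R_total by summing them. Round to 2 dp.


R_total = 5.2 + 4.52 + 0.57 + 2.24 = 12.53

12.53


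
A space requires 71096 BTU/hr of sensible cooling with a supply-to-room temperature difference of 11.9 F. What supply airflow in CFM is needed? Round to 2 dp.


CFM = 71096 / (1.08 * 11.9) = 5531.90

5531.90 CFM


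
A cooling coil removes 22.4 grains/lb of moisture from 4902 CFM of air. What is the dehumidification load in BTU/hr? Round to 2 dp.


Q = 0.68 * 4902 * 22.4 = 74667.26 BTU/hr

74667.26 BTU/hr


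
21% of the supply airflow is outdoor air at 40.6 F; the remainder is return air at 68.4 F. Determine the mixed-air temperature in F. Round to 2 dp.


T_mix = 0.21*40.6 + 0.79*68.4 = 62.56 F

62.56 F


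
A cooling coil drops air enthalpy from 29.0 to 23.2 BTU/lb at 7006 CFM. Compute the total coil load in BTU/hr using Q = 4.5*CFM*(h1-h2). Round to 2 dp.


Q = 4.5 * 7006 * (29.0 - 23.2) = 182856.60 BTU/hr

182856.60 BTU/hr


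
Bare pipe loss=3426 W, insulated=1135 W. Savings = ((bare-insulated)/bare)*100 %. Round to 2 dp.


Savings = ((3426-1135)/3426)*100 = 66.87 %

66.87 %


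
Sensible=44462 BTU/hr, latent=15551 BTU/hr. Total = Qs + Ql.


Qt = 44462 + 15551 = 60013 BTU/hr

60013 BTU/hr


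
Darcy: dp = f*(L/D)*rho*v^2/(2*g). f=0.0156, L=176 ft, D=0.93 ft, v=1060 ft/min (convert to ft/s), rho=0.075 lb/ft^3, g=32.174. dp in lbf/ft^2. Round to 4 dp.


v_fps = 1060/60 = 17.6667 ft/s
dp = 0.0156*(176/0.93)*0.075*17.6667^2/(2*32.174) = 1.0740 lbf/ft^2

1.0740 lbf/ft^2
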